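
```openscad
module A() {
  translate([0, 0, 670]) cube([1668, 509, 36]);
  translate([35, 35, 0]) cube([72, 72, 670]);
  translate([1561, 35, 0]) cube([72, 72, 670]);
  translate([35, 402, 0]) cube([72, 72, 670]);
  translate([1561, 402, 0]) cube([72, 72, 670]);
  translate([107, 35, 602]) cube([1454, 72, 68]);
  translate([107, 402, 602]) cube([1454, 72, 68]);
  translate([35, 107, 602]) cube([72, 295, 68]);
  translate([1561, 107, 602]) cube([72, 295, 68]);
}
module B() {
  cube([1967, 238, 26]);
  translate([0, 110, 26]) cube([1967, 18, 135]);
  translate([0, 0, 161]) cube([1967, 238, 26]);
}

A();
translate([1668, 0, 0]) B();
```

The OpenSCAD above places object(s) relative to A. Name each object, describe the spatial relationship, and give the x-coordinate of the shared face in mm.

A is a table. B is an I-beam. The I-beam is against the table's +x side, with their −y faces flush. The x-coordinate of the shared face is 1668 mm.

The table's +x face and the I-beam's −x face are both at x = 1668 mm.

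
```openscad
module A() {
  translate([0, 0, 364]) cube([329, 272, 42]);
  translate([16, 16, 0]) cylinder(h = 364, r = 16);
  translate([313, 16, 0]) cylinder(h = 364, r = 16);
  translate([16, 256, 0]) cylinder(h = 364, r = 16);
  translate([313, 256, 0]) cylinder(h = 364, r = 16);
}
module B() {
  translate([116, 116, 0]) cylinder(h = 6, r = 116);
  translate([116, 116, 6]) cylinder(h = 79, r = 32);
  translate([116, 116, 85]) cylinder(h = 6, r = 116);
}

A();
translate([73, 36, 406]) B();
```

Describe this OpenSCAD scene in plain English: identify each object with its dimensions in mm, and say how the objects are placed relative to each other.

A is a simple wooden stool: a rectangular seat 329 mm (x) by 272 mm (y), 42 mm thick, top face at z = 406 mm, on four round legs, each 32 mm in diameter. The legs rest on z = 0, each leg's axis is inset half a diameter from the nearest pair of seat edges (so the leg's bounding box is flush with the corner).

B is a spool: two coaxial disc flanges of radius 116 mm and thickness 6 mm, joined by a core cylinder of radius 32 mm and height 79 mm. The lower flange rests on z = 0 and the three cylinders share a vertical axis.

The spool is on top of the stool.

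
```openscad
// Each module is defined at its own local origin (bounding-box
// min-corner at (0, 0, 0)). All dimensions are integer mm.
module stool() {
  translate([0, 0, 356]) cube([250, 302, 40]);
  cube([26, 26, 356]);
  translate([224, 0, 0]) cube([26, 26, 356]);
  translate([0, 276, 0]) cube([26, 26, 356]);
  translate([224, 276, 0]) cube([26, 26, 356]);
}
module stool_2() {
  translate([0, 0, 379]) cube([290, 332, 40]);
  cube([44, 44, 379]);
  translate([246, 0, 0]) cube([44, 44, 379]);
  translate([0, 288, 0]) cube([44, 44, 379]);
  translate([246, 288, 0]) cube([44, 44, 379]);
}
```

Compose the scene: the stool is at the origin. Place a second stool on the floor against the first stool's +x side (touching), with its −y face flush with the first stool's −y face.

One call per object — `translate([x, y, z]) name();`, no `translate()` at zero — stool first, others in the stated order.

stool();
translate([250, 0, 0]) stool_2();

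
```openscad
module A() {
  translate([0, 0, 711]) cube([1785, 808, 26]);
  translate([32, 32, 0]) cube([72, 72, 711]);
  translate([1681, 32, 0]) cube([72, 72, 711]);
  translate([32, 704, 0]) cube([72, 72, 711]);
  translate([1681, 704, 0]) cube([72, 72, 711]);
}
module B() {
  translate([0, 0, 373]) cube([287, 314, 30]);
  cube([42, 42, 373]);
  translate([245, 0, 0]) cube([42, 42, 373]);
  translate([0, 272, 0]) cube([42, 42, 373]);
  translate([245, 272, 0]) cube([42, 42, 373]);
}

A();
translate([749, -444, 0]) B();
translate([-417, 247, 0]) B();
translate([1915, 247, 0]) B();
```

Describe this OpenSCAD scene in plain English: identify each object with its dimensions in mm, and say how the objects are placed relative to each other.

A is a table: top 1785 mm (x) × 808 mm (y), 26 mm thick, upper face at z = 737 mm, on four 72×72 mm square legs, each inset 32 mm from the nearest pair of top edges, running from z = 0 to the bottom of the top.

B is a four-legged stool. The seat is a 287×314×30 mm slab whose top surface is at z = 403 mm; four square legs, each 42×42 mm in cross-section, run from the floor (z = 0) to the underside of the seat, each flush with a corner of the seat.

Three stools sit around the table at the −y, −x, +x sides.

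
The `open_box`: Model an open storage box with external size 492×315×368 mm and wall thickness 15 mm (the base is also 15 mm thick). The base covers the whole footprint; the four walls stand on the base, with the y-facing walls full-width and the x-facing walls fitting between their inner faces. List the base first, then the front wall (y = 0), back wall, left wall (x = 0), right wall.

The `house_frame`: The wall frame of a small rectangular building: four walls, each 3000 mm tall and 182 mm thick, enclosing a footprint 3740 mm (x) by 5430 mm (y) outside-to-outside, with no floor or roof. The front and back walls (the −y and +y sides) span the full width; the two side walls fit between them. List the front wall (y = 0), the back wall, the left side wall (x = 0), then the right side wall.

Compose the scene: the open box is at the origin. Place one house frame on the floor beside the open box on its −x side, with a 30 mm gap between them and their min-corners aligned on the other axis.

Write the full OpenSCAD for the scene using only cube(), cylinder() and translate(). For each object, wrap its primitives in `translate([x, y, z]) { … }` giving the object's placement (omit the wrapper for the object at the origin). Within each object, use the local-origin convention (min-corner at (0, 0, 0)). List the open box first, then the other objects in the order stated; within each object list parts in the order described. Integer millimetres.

cube([492, 315, 15]);
translate([0, 0, 15]) cube([492, 15, 353]);
translate([0, 300, 15]) cube([492, 15, 353]);
translate([0, 15, 15]) cube([15, 285, 353]);
translate([477, 15, 15]) cube([15, 285, 353]);
translate([-3770, 0, 0]) {
  cube([3740, 182, 3000]);
  translate([0, 5248, 0]) cube([3740, 182, 3000]);
  translate([0, 182, 0]) cube([182, 5066, 3000]);
  translate([3558, 182, 0]) cube([182, 5066, 3000]);
}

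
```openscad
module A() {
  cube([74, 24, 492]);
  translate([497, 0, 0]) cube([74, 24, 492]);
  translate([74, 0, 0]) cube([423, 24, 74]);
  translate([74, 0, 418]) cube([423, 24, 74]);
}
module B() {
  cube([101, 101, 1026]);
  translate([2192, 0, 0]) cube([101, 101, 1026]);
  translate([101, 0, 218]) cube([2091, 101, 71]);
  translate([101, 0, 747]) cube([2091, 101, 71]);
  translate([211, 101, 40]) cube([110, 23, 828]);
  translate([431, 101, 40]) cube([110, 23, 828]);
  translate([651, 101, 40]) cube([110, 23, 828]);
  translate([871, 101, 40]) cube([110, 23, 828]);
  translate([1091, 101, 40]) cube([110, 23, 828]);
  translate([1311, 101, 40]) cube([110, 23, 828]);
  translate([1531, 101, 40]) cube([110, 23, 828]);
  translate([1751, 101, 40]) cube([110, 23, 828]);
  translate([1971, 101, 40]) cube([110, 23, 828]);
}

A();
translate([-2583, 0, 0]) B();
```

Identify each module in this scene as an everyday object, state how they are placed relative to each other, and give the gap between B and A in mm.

A is a picture frame. B is a fence section. The fence section is on the floor beside the picture frame on its −x side. The gap between the fence section and the picture frame is 290 mm.

The fence section's nearest face is 290 mm from the picture frame's −x face.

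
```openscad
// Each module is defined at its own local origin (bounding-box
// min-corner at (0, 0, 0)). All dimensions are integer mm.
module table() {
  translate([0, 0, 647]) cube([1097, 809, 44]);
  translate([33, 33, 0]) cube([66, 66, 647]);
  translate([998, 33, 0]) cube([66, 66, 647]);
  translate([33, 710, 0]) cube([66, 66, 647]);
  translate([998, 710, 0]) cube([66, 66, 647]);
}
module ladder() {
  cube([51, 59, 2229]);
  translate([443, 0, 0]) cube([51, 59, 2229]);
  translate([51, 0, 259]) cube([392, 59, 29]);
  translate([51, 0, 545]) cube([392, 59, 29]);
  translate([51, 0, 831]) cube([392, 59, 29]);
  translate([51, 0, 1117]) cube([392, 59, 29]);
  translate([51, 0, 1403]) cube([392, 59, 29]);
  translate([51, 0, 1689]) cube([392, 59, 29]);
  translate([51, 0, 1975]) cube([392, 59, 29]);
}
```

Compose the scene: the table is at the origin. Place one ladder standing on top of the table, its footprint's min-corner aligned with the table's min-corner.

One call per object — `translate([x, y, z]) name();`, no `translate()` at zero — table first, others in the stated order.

table();
translate([0, 0, 691]) ladder();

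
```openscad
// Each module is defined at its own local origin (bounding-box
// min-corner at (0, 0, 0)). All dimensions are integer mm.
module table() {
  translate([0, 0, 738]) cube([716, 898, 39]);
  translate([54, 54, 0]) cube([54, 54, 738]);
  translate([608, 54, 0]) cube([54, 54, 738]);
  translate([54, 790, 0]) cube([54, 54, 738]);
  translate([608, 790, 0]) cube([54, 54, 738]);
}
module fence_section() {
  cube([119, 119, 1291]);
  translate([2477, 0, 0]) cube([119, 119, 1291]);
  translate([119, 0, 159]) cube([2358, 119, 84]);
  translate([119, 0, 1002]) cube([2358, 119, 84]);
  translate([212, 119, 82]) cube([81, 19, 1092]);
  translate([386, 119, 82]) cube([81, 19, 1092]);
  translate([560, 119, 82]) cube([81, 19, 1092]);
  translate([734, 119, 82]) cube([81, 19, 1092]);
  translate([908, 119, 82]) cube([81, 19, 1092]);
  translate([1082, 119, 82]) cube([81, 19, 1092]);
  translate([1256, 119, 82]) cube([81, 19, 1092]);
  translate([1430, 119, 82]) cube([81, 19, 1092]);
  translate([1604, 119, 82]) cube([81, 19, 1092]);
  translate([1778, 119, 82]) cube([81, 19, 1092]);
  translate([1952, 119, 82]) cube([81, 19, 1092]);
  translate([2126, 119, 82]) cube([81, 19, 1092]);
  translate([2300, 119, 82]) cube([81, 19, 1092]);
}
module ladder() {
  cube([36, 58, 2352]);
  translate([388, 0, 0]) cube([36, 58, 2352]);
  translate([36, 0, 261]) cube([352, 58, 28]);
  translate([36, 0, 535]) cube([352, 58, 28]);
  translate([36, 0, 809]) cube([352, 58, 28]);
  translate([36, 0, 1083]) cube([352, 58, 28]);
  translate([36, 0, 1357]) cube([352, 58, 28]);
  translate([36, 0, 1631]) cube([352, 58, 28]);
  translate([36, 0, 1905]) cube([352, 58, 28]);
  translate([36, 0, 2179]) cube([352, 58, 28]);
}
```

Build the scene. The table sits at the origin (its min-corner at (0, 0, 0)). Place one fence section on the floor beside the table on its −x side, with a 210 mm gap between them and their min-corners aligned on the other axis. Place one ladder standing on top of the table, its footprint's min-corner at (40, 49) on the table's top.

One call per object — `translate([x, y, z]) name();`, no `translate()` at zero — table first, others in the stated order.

table();
translate([-2806, 0, 0]) fence_section();
translate([40, 49, 777]) ladder();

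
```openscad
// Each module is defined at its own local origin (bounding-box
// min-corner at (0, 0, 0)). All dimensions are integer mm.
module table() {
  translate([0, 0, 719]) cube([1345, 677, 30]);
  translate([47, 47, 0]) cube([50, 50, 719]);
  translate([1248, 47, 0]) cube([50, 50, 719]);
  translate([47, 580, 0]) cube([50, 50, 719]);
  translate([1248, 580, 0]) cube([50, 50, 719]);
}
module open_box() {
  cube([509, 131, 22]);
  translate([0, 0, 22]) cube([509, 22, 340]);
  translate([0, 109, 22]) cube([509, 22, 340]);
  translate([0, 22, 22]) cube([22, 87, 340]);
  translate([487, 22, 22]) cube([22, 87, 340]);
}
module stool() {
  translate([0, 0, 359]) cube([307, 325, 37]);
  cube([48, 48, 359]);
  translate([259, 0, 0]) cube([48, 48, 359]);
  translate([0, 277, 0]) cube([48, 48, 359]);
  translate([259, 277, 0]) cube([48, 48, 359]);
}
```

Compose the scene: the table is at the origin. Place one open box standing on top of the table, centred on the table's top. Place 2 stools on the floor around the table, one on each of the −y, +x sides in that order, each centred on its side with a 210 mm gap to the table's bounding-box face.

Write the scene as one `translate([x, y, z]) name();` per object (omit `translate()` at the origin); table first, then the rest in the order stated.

table();
translate([418, 273, 749]) open_box();
translate([519, -535, 0]) stool();
translate([1555, 176, 0]) stool();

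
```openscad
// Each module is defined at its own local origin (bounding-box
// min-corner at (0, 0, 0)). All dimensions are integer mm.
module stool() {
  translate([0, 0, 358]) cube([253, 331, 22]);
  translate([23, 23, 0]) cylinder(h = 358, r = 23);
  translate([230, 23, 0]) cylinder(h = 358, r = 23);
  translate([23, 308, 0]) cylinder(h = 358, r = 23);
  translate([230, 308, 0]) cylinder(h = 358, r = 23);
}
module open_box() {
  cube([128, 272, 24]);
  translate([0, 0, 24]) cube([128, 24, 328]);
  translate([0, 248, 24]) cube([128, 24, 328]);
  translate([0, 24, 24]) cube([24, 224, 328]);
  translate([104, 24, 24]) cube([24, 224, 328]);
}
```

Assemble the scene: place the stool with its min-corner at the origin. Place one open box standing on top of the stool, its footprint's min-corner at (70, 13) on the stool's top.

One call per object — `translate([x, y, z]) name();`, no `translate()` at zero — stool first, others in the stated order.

stool();
translate([70, 13, 380]) open_box();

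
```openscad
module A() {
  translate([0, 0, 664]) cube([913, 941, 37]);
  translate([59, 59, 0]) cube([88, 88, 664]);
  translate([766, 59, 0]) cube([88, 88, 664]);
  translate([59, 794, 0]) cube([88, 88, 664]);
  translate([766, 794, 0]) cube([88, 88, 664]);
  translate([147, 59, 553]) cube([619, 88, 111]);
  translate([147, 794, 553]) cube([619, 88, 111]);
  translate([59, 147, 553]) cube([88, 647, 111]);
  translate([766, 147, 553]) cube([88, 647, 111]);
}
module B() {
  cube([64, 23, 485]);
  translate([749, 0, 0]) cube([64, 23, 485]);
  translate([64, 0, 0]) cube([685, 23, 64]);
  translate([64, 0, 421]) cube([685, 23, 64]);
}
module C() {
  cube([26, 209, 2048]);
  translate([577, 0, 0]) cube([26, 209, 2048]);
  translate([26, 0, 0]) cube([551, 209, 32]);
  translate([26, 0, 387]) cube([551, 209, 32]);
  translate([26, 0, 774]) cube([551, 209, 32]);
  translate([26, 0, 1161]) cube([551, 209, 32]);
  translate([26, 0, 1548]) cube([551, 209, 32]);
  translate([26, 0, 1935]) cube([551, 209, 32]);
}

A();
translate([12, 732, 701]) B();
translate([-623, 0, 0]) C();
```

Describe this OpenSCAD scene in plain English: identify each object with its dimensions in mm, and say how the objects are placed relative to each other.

A is a rectangular dining table. The top is 913×941×37 mm with its upper surface at z = 701 mm. It stands on four 88×88 mm square legs, each inset 59 mm from the nearest pair of top edges, running from the floor to the underside of the top. Four apron rails, 88 mm thick and 111 mm tall, run between adjacent legs with their top edges flush with the underside of the top and their outer faces flush with the legs' outer faces.

B is a picture frame with a 685×357 mm rectangular opening (x by z) and a uniform 64 mm border on every side. Frame depth is 23 mm along y. It is built from two vertical stiles running the full outside height and two horizontal rails spanning the gap between the stiles.

C is a bookshelf 603 mm wide overall, 209 mm deep and 2048 mm tall. The two sides are 26 mm thick vertical panels. 6 horizontal shelves of 32 mm thickness span between the inner faces of the sides; the lowest shelf sits on the floor and shelves are stacked with a clear vertical gap of 355 mm between each pair.

The picture frame is on top of the table. The bookshelf is on the floor beside the table on its −x side.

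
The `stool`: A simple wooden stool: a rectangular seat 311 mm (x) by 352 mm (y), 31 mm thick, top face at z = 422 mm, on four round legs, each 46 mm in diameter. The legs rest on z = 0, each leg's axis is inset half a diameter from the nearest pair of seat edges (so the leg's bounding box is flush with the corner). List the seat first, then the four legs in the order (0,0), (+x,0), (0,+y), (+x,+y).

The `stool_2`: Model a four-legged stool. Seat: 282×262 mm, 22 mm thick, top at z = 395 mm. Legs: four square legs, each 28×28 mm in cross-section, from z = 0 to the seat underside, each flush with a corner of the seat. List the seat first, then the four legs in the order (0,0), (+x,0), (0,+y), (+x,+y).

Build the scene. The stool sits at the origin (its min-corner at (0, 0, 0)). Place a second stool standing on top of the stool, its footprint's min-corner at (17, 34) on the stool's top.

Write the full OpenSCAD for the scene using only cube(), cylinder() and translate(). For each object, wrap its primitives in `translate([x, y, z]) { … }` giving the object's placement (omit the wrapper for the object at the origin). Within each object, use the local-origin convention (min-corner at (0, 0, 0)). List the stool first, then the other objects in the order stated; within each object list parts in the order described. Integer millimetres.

translate([0, 0, 391]) cube([311, 352, 31]);
translate([23, 23, 0]) cylinder(h = 391, r = 23);
translate([288, 23, 0]) cylinder(h = 391, r = 23);
translate([23, 329, 0]) cylinder(h = 391, r = 23);
translate([288, 329, 0]) cylinder(h = 391, r = 23);
translate([17, 34, 422]) {
  translate([0, 0, 373]) cube([282, 262, 22]);
  cube([28, 28, 373]);
  translate([254, 0, 0]) cube([28, 28, 373]);
  translate([0, 234, 0]) cube([28, 28, 373]);
  translate([254, 234, 0]) cube([28, 28, 373]);
}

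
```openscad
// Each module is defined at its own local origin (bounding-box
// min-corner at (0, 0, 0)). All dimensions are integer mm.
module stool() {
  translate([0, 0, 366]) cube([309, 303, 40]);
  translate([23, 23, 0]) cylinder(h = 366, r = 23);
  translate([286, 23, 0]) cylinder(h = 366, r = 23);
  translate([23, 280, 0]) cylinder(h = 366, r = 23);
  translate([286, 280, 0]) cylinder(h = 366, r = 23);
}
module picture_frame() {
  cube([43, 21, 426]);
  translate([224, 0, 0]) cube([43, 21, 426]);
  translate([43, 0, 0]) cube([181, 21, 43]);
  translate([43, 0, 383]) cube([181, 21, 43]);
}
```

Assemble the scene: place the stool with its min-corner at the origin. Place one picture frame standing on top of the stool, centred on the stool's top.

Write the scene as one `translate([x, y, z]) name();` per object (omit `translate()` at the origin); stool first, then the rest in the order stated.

stool();
translate([21, 141, 406]) picture_frame();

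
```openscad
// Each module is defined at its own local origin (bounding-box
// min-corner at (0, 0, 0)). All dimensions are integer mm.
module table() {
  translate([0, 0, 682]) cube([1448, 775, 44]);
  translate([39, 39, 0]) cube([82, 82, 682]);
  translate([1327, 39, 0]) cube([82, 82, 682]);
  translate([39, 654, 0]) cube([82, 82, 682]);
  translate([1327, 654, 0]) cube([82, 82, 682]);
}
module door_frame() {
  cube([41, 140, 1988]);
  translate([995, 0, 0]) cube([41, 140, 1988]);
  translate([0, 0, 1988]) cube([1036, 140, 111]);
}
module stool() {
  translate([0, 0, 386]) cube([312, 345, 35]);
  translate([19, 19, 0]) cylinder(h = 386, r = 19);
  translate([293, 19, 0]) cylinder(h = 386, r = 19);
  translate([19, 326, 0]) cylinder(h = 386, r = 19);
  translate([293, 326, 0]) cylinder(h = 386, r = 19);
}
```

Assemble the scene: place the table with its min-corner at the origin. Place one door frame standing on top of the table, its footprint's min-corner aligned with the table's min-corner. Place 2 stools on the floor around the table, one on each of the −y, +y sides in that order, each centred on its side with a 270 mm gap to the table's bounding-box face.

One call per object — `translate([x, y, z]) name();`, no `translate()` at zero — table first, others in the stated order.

table();
translate([0, 0, 726]) door_frame();
translate([568, -615, 0]) stool();
translate([568, 1045, 0]) stool();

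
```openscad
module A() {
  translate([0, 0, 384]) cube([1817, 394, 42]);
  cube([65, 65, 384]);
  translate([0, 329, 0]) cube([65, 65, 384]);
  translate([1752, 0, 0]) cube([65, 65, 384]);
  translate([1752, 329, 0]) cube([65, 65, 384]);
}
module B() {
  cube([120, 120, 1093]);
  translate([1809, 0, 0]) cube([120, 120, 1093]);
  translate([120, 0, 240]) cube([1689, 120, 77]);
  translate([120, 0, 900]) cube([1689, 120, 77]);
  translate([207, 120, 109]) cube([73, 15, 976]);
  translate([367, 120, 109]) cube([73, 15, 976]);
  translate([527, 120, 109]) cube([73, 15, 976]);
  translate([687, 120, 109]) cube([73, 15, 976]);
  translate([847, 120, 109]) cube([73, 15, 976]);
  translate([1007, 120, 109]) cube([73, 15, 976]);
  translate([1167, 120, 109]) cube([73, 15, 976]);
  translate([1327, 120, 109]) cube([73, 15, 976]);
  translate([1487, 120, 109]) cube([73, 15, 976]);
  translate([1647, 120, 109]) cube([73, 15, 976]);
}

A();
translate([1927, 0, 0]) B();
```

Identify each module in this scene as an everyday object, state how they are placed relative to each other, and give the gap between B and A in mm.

The fence section's nearest face is 110 mm from the bench's +x face.

A is a bench. B is a fence section. The fence section is on the floor beside the bench on its +x side. The gap between the fence section and the bench is 110 mm.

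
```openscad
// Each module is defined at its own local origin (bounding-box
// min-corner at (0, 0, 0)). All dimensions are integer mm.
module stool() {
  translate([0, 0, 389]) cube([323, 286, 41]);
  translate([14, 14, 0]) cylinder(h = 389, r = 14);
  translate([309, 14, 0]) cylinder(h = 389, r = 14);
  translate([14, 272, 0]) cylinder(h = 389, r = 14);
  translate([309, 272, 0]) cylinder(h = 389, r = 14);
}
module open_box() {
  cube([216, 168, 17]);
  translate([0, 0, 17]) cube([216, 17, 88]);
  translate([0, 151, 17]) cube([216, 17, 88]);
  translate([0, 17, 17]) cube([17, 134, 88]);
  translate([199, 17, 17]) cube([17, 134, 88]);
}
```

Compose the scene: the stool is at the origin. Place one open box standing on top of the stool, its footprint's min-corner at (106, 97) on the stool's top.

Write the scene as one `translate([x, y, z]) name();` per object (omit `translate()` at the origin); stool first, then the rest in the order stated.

stool();
translate([106, 97, 430]) open_box();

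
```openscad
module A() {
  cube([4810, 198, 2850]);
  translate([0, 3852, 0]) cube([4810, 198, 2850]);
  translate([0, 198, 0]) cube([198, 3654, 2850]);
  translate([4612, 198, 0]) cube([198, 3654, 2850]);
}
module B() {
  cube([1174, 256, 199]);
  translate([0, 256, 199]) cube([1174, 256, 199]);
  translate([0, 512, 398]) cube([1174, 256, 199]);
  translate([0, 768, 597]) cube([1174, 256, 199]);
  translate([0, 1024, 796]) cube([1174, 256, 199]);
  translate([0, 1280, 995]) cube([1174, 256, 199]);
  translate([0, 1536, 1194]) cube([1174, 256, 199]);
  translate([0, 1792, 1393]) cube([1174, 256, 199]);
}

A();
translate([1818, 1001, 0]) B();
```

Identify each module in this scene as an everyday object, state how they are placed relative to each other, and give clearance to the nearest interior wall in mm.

A is a house frame. B is a staircase. The staircase sits inside the house frame, centred. The clearance to the nearest interior wall is 803 mm.

Clearances: x = 1620, y = 803; minimum 803 mm.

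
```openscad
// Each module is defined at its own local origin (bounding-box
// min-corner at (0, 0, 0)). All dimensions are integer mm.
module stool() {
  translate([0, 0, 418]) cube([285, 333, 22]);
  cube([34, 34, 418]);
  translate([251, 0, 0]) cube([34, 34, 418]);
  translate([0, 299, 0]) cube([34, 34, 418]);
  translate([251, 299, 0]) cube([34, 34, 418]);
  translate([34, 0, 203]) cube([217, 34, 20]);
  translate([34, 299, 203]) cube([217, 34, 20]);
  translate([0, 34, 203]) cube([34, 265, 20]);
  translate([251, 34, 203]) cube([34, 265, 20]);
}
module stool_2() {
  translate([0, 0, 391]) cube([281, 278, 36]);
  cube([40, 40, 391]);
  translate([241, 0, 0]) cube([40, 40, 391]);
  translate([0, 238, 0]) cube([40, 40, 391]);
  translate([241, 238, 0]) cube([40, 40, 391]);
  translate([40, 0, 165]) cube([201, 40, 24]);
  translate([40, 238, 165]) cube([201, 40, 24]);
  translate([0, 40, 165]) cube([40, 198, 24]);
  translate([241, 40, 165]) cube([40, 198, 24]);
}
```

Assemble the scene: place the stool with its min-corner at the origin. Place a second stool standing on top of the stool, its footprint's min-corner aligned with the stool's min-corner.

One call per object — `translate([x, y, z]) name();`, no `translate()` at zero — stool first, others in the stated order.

stool();
translate([0, 0, 440]) stool_2();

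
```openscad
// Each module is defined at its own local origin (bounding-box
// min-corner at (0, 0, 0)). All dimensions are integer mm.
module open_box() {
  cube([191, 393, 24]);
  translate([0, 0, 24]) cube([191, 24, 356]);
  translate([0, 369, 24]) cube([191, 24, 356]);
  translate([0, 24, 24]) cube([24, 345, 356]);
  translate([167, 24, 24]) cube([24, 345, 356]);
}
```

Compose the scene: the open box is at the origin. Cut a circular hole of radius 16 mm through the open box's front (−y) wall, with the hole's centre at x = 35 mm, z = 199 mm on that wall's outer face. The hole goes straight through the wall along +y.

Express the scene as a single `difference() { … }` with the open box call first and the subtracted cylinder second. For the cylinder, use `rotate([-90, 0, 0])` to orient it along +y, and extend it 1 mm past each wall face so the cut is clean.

difference() {
  open_box();
  translate([35, -1, 199]) rotate([-90, 0, 0]) cylinder(h = 26, r = 16);
}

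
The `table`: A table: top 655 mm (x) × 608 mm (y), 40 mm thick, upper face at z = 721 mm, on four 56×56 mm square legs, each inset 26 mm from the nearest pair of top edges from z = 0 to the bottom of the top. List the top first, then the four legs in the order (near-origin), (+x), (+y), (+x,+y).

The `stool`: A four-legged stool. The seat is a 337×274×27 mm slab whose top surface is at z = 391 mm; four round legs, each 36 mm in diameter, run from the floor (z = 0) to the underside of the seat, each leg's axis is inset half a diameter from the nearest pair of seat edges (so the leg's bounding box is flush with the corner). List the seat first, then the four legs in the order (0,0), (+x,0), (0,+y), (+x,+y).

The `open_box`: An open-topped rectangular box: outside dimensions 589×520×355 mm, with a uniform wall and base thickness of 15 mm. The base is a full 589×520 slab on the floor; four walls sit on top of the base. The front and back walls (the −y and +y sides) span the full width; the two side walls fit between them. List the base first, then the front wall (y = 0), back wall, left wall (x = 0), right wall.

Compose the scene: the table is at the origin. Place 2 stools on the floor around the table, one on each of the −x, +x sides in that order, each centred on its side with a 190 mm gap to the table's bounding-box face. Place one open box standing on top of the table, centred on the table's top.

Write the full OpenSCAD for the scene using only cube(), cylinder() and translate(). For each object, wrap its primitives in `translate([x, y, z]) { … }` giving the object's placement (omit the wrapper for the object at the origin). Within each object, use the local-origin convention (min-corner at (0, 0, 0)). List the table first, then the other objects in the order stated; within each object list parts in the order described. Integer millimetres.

translate([0, 0, 681]) cube([655, 608, 40]);
translate([26, 26, 0]) cube([56, 56, 681]);
translate([573, 26, 0]) cube([56, 56, 681]);
translate([26, 526, 0]) cube([56, 56, 681]);
translate([573, 526, 0]) cube([56, 56, 681]);
translate([-527, 167, 0]) {
  translate([0, 0, 364]) cube([337, 274, 27]);
  translate([18, 18, 0]) cylinder(h = 364, r = 18);
  translate([319, 18, 0]) cylinder(h = 364, r = 18);
  translate([18, 256, 0]) cylinder(h = 364, r = 18);
  translate([319, 256, 0]) cylinder(h = 364, r = 18);
}
translate([845, 167, 0]) {
  translate([0, 0, 364]) cube([337, 274, 27]);
  translate([18, 18, 0]) cylinder(h = 364, r = 18);
  translate([319, 18, 0]) cylinder(h = 364, r = 18);
  translate([18, 256, 0]) cylinder(h = 364, r = 18);
  translate([319, 256, 0]) cylinder(h = 364, r = 18);
}
translate([33, 44, 721]) {
  cube([589, 520, 15]);
  translate([0, 0, 15]) cube([589, 15, 340]);
  translate([0, 505, 15]) cube([589, 15, 340]);
  translate([0, 15, 15]) cube([15, 490, 340]);
  translate([574, 15, 15]) cube([15, 490, 340]);
}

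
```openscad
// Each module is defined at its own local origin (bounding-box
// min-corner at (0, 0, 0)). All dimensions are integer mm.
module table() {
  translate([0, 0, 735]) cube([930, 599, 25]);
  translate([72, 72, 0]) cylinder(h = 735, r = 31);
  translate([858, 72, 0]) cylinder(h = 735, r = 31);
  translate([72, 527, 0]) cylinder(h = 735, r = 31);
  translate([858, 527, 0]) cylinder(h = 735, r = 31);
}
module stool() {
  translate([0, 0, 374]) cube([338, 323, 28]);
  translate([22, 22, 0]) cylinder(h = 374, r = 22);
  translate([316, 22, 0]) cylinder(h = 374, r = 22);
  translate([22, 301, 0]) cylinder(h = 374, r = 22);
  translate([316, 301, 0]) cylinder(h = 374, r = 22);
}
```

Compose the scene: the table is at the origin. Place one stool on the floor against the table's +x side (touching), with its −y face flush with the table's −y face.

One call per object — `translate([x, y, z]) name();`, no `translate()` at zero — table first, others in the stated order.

table();
translate([930, 0, 0]) stool();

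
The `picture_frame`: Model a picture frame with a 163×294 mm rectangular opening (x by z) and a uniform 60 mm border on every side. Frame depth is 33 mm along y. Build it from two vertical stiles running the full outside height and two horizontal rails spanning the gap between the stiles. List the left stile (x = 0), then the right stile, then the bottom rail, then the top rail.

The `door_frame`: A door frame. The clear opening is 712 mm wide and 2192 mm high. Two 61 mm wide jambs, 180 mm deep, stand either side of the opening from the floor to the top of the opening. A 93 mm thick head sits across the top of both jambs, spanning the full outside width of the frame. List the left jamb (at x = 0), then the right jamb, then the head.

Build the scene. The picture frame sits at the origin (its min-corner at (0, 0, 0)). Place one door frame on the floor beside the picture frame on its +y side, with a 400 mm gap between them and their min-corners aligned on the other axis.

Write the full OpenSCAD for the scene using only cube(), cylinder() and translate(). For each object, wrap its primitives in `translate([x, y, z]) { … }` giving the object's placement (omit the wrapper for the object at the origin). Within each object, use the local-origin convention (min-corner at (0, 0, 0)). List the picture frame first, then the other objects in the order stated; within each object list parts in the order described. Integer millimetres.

cube([60, 33, 414]);
translate([223, 0, 0]) cube([60, 33, 414]);
translate([60, 0, 0]) cube([163, 33, 60]);
translate([60, 0, 354]) cube([163, 33, 60]);
translate([0, 433, 0]) {
  cube([61, 180, 2192]);
  translate([773, 0, 0]) cube([61, 180, 2192]);
  translate([0, 0, 2192]) cube([834, 180, 93]);
}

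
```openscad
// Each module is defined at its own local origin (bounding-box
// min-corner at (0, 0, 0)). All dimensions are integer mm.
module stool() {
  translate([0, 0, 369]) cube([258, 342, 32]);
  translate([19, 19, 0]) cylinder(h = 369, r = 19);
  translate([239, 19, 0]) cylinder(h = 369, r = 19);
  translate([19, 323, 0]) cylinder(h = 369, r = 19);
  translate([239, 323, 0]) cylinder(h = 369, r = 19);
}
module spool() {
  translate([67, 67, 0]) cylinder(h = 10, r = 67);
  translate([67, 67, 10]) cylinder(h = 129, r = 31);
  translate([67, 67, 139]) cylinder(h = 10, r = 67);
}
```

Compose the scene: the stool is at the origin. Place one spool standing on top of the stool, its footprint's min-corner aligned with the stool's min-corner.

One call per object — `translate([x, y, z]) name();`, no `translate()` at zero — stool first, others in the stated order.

stool();
translate([0, 0, 401]) spool();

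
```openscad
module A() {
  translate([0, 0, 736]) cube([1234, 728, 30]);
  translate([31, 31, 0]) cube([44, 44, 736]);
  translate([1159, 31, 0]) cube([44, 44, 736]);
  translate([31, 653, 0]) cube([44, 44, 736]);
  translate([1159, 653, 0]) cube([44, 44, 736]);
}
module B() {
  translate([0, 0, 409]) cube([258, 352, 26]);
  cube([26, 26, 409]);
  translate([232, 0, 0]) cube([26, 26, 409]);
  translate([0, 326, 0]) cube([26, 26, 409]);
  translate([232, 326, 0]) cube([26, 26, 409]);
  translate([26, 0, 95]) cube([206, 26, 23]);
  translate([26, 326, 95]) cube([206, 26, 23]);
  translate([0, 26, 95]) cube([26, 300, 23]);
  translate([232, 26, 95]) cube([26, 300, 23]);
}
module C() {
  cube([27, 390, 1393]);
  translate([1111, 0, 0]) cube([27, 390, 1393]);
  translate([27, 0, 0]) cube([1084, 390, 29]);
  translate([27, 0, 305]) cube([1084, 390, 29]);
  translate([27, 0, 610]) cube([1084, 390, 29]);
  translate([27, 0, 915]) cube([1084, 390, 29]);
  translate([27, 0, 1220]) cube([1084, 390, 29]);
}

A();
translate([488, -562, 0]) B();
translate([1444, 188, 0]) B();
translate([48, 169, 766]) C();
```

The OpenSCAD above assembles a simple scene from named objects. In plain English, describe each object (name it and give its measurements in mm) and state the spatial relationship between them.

A is a table with a 1234×728 mm rectangular top, 30 mm thick, top surface at z = 766 mm, supported by four 44×44 mm square legs, each inset 31 mm from the nearest pair of top edges, running from the floor.

B is a four-legged stool. The seat is a 258×352×26 mm slab whose top surface is at z = 435 mm; four square legs, each 26×26 mm in cross-section, run from the floor (z = 0) to the underside of the seat, each flush with a corner of the seat. Four stretchers, 26 mm wide and 23 mm tall, connect adjacent legs with their undersides at z = 95 mm, each running between the inner faces of the legs it joins and aligned with the legs' outer faces on the other axis.

C is an open bookshelf. Two side panels, each 27 mm thick, 390 mm deep and 1393 mm tall, stand 1138 mm apart (outside-to-outside). Between them sit 5 shelves, each 29 mm thick and 390 mm deep, spanning the full gap between the sides. The bottom shelf rests on the floor (its underside at z = 0) and the clear gap between one shelf's top and the next shelf's underside is 276 mm.

Two stools sit around the table at the −y, +x sides. The bookshelf is on top of the table, centred.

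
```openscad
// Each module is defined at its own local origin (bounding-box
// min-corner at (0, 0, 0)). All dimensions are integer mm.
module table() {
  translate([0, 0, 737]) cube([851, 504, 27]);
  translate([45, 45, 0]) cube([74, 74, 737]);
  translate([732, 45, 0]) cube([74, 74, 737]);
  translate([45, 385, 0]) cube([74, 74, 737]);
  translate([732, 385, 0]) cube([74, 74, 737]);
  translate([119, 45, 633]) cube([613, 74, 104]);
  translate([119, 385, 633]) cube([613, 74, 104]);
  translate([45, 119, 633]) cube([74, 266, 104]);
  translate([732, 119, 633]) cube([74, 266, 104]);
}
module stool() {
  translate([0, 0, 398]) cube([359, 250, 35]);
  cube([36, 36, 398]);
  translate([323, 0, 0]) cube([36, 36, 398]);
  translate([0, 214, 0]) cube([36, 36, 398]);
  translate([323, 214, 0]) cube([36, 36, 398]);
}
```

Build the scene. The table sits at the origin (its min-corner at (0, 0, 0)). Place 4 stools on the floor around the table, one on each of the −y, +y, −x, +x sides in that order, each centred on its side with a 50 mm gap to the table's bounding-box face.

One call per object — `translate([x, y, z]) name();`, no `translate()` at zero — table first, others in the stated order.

table();
translate([246, -300, 0]) stool();
translate([246, 554, 0]) stool();
translate([-409, 127, 0]) stool();
translate([901, 127, 0]) stool();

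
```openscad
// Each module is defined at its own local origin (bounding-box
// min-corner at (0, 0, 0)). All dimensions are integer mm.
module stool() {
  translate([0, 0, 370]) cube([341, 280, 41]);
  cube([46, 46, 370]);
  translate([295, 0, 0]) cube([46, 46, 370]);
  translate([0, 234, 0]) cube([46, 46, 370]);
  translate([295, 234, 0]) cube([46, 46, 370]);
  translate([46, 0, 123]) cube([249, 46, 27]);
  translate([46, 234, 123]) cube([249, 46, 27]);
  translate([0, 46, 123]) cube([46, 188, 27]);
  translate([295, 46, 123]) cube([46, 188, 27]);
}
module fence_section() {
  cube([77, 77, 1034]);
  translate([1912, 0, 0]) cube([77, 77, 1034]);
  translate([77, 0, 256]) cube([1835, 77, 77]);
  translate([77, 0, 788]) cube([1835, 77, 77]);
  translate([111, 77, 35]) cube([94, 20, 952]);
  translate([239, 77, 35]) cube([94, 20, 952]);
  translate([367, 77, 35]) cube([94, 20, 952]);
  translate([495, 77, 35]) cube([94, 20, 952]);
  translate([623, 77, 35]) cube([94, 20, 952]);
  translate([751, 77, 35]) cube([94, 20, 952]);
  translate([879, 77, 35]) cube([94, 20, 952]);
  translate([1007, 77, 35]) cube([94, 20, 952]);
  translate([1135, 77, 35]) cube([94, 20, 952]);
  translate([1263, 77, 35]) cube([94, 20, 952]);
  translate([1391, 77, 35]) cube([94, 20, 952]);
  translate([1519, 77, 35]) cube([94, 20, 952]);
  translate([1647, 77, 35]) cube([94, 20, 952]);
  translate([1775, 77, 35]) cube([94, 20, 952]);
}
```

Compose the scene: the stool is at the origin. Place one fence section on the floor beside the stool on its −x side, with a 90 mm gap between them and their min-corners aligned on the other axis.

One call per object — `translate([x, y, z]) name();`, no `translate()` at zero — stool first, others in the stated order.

stool();
translate([-2079, 0, 0]) fence_section();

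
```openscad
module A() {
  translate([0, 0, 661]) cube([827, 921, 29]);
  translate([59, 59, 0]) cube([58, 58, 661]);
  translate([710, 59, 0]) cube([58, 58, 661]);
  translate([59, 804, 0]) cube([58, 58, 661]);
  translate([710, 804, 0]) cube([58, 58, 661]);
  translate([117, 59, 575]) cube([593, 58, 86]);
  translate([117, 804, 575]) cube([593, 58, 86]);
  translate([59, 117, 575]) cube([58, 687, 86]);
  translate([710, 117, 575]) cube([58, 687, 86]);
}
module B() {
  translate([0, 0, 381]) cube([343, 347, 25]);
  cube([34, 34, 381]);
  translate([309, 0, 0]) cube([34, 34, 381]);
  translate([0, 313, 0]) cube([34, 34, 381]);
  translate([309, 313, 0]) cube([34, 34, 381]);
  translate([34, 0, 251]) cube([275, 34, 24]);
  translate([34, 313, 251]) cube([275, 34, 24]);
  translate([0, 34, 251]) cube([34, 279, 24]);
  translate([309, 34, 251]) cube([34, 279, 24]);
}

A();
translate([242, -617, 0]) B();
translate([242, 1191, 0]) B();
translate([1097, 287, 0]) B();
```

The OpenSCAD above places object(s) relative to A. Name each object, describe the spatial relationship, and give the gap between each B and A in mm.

Each stool's nearest face is 270 mm from the table's bounding box.

A is a table. B is a stool. Three stools sit around the table at the −y, +y, +x sides. The gap between each stool and the table is 270 mm.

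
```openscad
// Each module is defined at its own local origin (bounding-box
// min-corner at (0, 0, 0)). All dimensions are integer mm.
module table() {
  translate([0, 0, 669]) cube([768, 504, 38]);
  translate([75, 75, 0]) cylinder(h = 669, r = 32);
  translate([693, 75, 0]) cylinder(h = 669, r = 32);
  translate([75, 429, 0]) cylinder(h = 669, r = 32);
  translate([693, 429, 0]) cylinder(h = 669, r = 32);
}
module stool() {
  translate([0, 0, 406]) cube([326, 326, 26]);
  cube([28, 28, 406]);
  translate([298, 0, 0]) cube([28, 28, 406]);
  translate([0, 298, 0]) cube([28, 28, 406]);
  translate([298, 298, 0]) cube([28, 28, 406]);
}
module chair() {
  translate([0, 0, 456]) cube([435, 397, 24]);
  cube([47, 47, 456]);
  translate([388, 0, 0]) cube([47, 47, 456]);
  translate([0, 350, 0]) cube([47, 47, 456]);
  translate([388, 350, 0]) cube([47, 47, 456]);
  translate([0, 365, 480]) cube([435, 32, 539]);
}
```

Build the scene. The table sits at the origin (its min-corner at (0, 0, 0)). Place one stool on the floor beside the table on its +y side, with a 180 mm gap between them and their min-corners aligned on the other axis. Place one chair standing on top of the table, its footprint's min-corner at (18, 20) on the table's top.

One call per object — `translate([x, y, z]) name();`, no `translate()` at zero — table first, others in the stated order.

table();
translate([0, 684, 0]) stool();
translate([18, 20, 707]) chair();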